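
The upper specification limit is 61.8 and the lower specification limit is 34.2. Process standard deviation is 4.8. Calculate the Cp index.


Cp = (61.8 - 34.2) / (6 * 4.8)

0.96


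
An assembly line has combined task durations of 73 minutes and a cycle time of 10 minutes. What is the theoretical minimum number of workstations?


Formula: N_min = ceil(Sum of Task Times / Cycle Time)
N_min = ceil(73 min / 10 min) = ceil(7.3)
N_min = 8 stations

8


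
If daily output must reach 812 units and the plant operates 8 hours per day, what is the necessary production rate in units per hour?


Formula: Production Rate = Daily Demand / Available Hours
Rate = 812 units/day / 8 hours/day
Rate = 101.5 units/hour

101.5 units/hour


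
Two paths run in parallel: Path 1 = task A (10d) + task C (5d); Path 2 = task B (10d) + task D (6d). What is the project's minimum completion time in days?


Path 1 = 10 + 5 = 15 days
Path 2 = 10 + 6 = 16 days
Duration = max(15, 16) = 16 days

16 days


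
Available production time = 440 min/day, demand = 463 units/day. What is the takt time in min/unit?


Formula: Takt Time = Available Production Time / Customer Demand
Takt = 440 min/day / 463 units/day
Takt = 0.95 min/unit

0.95 min/unit


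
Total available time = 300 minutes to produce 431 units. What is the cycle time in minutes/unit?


Formula: CT = Available Time / Number of Units
CT = 300 min / 431 units
CT = 0.7 min/unit

0.7 min/unit


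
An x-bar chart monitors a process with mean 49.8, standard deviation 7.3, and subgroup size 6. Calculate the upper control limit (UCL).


UCL = 49.8 + 3 * 7.3 / sqrt(6)

58.74


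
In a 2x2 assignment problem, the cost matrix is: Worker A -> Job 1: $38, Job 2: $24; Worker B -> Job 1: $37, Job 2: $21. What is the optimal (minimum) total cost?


Option 1: A->1 + B->2 = $38 + $21 = $59
Option 2: A->2 + B->1 = $24 + $37 = $61
Min cost = min($59, $61) = $59

$59


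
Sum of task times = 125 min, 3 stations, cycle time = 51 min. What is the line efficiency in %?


Formula: Efficiency = Sum of Task Times / (N_stations * CT) * 100
Total station capacity = 3 stations * 51 min = 153 min
Efficiency = 125 / 153 * 100 = 81.7%

81.7%


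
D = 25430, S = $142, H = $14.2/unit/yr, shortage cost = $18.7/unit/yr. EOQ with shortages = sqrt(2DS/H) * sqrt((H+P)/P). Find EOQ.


Formula: EOQ* = sqrt(2DS/H) * sqrt((H+P)/P)
Base EOQ = sqrt(2*25430*142/14.2) = 713.16 units
Correction = sqrt((14.2+18.7)/18.7) = 1.32641
EOQ* = 713.16 * 1.32641 = 945.9 units

945.9 units


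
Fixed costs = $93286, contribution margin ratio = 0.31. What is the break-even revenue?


Formula: BER = Fixed Costs / Contribution Margin Ratio
BER = $93286 / 0.31
BER = $300922.58 (to the nearest cent)

$300922.58


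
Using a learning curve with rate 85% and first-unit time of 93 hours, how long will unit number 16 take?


Formula: T_n = T_1 * (learning_rate)^(log2(n)) where learning_rate = rate/100
Doublings = log2(16) = 4
T_n = 93 * 0.85^4
T_n = 93 * 0.522 = 48.5 hours

48.5 hours


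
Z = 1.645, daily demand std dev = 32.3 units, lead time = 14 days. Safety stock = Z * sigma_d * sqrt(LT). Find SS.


Formula: SS = z * sigma_d * sqrt(LT)
sqrt(LT) = sqrt(14) = 3.7417
SS = 1.645 * 32.3 * 3.7417
SS = 198.8 units

198.8 units


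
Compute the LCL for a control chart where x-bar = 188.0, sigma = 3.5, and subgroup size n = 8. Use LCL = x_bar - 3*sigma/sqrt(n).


LCL = 188.0 - 3 * 3.5 / sqrt(8)

184.29


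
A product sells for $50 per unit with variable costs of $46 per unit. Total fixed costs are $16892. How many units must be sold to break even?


Formula: BEQ = Fixed Costs / (Price - Variable Cost)
Contribution margin = $50 - $46 = $4/unit
BEQ = ceil($16892 / $4/unit) = ceil(4223.0) = 4223 units

4223 units


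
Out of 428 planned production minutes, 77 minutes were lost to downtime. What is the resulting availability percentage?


Formula: Availability = (Planned Time - Downtime) / Planned Time * 100
Uptime = 428 - 77 = 351 min
Availability = 351 / 428 * 100 = 82.0%

82.0%


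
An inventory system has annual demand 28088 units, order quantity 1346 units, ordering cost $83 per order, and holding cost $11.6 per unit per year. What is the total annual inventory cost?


TC = 28088/1346 * 83 + 1346/2 * 11.6

$9538.82


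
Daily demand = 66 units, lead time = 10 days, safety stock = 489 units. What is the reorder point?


Formula: ROP = (Daily Demand * Lead Time) + Safety Stock
Demand during lead time = 66 * 10 = 660 units
ROP = 660 + 489 = 1149 units

1149 units


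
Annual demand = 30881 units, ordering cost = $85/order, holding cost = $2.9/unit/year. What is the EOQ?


Formula: EOQ = sqrt(2 * D * S / H)
Numerator: 2 * 30881 * 85 = 5249770
2DS/H = 5249770 / 2.9 = 1810265.5
EOQ = sqrt(1810265.5) = 1345.5 units

1345.5 units


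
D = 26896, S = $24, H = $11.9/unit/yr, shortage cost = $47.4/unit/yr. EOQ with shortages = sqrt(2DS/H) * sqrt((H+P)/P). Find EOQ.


Formula: EOQ* = sqrt(2DS/H) * sqrt((H+P)/P)
Base EOQ = sqrt(2*26896*24/11.9) = 329.38 units
Correction = sqrt((11.9+47.4)/47.4) = 1.11851
EOQ* = 329.38 * 1.11851 = 368.4 units

368.4 units


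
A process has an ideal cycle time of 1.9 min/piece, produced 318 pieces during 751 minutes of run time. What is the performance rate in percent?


Formula: Performance = (Ideal CT * Total Count) / Run Time * 100
Ideal output time = 1.9 * 318 = 604.2 min
Performance = 604.2 / 751 * 100 = 80.5%

80.5%


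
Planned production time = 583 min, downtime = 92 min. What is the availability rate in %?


Formula: Availability = (Planned Time - Downtime) / Planned Time * 100
Uptime = 583 - 92 = 491 min
Availability = 491 / 583 * 100 = 84.2%

84.2%


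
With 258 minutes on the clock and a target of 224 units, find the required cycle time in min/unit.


Formula: CT = Available Time / Number of Units
CT = 258 min / 224 units
CT = 1.15 min/unit

1.15 min/unit


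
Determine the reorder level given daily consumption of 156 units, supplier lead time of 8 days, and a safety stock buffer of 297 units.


Formula: ROP = (Daily Demand * Lead Time) + Safety Stock
Demand during lead time = 156 * 8 = 1248 units
ROP = 1248 + 297 = 1545 units

1545 units


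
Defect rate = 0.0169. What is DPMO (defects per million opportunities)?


DPMO = defect_rate * 1000000 = 0.0169 * 1000000

16900


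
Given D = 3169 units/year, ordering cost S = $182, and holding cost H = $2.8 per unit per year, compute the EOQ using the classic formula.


Formula: EOQ = sqrt(2 * D * S / H)
Numerator: 2 * 3169 * 182 = 1153516
2DS/H = 1153516 / 2.8 = 411970.0
EOQ = sqrt(411970.0) = 641.8 units

641.8 units


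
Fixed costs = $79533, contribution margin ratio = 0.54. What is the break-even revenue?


Formula: BER = Fixed Costs / Contribution Margin Ratio
BER = $79533 / 0.54
BER = $147283.33 (to the nearest cent)

$147283.33


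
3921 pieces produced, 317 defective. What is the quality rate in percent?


Formula: Quality Rate = Good Pieces / Total Pieces * 100
Good pieces = 3921 - 317 = 3604
QR = 3604 / 3921 * 100 = 91.9%

91.9%


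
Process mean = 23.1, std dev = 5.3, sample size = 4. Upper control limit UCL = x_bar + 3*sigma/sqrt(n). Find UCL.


UCL = 23.1 + 3 * 5.3 / sqrt(4)

31.05


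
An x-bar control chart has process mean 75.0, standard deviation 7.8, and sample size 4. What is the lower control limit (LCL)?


LCL = 75.0 - 3 * 7.8 / sqrt(4)

63.3


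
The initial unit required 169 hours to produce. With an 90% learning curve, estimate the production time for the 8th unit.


Formula: T_n = T_1 * (learning_rate)^(log2(n)) where learning_rate = rate/100
Doublings = log2(8) = 3
T_n = 169 * 0.9^3
T_n = 169 * 0.729 = 123.2 hours

123.2 hours


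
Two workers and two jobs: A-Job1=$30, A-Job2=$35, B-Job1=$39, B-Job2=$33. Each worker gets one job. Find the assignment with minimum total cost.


Option 1: A->1 + B->2 = $30 + $33 = $63
Option 2: A->2 + B->1 = $35 + $39 = $74
Min cost = min($63, $74) = $63

$63


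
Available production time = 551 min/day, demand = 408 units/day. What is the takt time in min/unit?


Formula: Takt Time = Available Production Time / Customer Demand
Takt = 551 min/day / 408 units/day
Takt = 1.35 min/unit

1.35 min/unit


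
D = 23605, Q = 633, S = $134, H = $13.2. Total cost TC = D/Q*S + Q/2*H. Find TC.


TC = 23605/633 * 134 + 633/2 * 13.2

$9174.75


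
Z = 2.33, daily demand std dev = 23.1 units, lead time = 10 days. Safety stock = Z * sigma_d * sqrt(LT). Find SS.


Formula: SS = z * sigma_d * sqrt(LT)
sqrt(LT) = sqrt(10) = 3.1623
SS = 2.33 * 23.1 * 3.1623
SS = 170.2 units

170.2 units


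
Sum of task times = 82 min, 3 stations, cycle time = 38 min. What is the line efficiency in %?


Formula: Efficiency = Sum of Task Times / (N_stations * CT) * 100
Total station capacity = 3 stations * 38 min = 114 min
Efficiency = 82 / 114 * 100 = 71.9%

71.9%


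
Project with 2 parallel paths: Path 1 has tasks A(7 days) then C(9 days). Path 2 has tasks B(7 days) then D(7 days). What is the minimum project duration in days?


Path 1 = 7 + 9 = 16 days
Path 2 = 7 + 7 = 14 days
Duration = max(16, 14) = 16 days

16 days


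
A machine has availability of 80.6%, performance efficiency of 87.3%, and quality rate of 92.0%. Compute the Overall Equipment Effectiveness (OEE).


Formula: OEE = Availability * Performance * Quality / 10000
A * P = 80.6% * 87.3% / 100 = 70.36%
OEE = 70.36% * 92.0% / 100 = 64.7%

64.7%


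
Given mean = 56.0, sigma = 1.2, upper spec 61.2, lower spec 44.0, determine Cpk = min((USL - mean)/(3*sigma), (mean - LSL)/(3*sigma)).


Cpu = (61.2 - 56.0) / (3 * 1.2) = 1.44
Cpl = (56.0 - 44.0) / (3 * 1.2) = 3.33
Cpk = min(1.44, 3.33) = 1.44

1.44


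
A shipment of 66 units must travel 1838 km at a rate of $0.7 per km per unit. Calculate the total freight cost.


TC = dist * cost * units = 1838 * 0.7 * 66 = $84915.60

$84915.60


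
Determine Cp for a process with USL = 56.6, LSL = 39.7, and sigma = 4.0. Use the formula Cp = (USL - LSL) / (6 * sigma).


Cp = (56.6 - 39.7) / (6 * 4.0)

0.7


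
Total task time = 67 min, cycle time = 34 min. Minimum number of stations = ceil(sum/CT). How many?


Formula: N_min = ceil(Sum of Task Times / Cycle Time)
N_min = ceil(67 min / 34 min) = ceil(1.9706)
N_min = 2 stations

2


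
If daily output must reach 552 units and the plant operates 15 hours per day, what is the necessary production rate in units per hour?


Formula: Production Rate = Daily Demand / Available Hours
Rate = 552 units/day / 15 hours/day
Rate = 36.8 units/hour

36.8 units/hour


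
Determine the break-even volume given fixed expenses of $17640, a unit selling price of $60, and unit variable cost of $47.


Formula: BEQ = Fixed Costs / (Price - Variable Cost)
Contribution margin = $60 - $47 = $13/unit
BEQ = ceil($17640 / $13/unit) = ceil(1356.92) = 1357 units

1357 units


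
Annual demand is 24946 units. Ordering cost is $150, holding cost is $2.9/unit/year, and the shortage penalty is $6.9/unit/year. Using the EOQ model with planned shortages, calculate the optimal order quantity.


Formula: EOQ* = sqrt(2DS/H) * sqrt((H+P)/P)
Base EOQ = sqrt(2*24946*150/2.9) = 1606.43 units
Correction = sqrt((2.9+6.9)/6.9) = 1.19176
EOQ* = 1606.43 * 1.19176 = 1914.5 units

1914.5 units


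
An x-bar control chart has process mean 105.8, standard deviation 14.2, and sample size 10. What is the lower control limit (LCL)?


LCL = 105.8 - 3 * 14.2 / sqrt(10)

92.33


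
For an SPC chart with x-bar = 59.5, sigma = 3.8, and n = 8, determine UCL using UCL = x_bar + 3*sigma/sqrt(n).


UCL = 59.5 + 3 * 3.8 / sqrt(8)

63.53


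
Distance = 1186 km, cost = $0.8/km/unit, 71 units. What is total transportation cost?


TC = dist * cost * units = 1186 * 0.8 * 71 = $67364.80

$67364.80


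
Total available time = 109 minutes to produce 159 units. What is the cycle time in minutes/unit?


Formula: CT = Available Time / Number of Units
CT = 109 min / 159 units
CT = 0.69 min/unit

0.69 min/unit


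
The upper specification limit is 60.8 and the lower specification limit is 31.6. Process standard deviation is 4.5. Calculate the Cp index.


Cp = (60.8 - 31.6) / (6 * 4.5)

1.08


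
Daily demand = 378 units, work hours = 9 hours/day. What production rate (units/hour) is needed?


Formula: Production Rate = Daily Demand / Available Hours
Rate = 378 units/day / 9 hours/day
Rate = 42.0 units/hour

42.0 units/hour


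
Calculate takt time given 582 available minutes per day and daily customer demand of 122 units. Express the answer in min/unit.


Formula: Takt Time = Available Production Time / Customer Demand
Takt = 582 min/day / 122 units/day
Takt = 4.77 min/unit

4.77 min/unit


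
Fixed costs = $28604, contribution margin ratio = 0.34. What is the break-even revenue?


Formula: BER = Fixed Costs / Contribution Margin Ratio
BER = $28604 / 0.34
BER = $84129.41 (to the nearest cent)

$84129.41


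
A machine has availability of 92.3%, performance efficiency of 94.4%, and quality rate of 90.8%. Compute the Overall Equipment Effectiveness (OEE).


Formula: OEE = Availability * Performance * Quality / 10000
A * P = 92.3% * 94.4% / 100 = 87.13%
OEE = 87.13% * 90.8% / 100 = 79.1%

79.1%


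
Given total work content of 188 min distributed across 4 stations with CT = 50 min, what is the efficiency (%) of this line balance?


Formula: Efficiency = Sum of Task Times / (N_stations * CT) * 100
Total station capacity = 4 stations * 50 min = 200 min
Efficiency = 188 / 200 * 100 = 94.0%

94.0%


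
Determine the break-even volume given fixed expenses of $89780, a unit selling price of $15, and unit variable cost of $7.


Formula: BEQ = Fixed Costs / (Price - Variable Cost)
Contribution margin = $15 - $7 = $8/unit
BEQ = ceil($89780 / $8/unit) = ceil(11222.5) = 11223 units

11223 units


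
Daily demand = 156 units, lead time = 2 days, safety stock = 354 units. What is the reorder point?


Formula: ROP = (Daily Demand * Lead Time) + Safety Stock
Demand during lead time = 156 * 2 = 312 units
ROP = 312 + 354 = 666 units

666 units


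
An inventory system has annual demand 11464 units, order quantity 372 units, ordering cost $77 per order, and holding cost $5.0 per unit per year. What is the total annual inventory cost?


TC = 11464/372 * 77 + 372/2 * 5.0

$3302.92


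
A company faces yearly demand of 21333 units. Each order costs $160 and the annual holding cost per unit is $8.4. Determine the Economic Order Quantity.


Formula: EOQ = sqrt(2 * D * S / H)
Numerator: 2 * 21333 * 160 = 6826560
2DS/H = 6826560 / 8.4 = 812685.7
EOQ = sqrt(812685.7) = 901.5 units

901.5 units


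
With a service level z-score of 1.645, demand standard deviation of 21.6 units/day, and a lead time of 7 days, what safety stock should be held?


Formula: SS = z * sigma_d * sqrt(LT)
sqrt(LT) = sqrt(7) = 2.6458
SS = 1.645 * 21.6 * 2.6458
SS = 94.0 units

94.0 units


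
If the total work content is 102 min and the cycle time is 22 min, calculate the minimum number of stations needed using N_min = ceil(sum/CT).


Formula: N_min = ceil(Sum of Task Times / Cycle Time)
N_min = ceil(102 min / 22 min) = ceil(4.6364)
N_min = 5 stations

5


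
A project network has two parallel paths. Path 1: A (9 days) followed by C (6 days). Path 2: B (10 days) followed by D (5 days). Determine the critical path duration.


Path 1 = 9 + 6 = 15 days
Path 2 = 10 + 5 = 15 days
Duration = max(15, 15) = 15 days

15 days


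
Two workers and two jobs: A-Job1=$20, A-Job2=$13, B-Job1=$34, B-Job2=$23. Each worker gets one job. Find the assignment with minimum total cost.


Option 1: A->1 + B->2 = $20 + $23 = $43
Option 2: A->2 + B->1 = $13 + $34 = $47
Min cost = min($43, $47) = $43

$43


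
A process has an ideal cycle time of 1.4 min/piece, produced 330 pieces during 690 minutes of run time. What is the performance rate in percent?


Formula: Performance = (Ideal CT * Total Count) / Run Time * 100
Ideal output time = 1.4 * 330 = 462.0 min
Performance = 462.0 / 690 * 100 = 67.0%

67.0%


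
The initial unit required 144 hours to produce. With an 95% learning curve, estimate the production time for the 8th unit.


Formula: T_n = T_1 * (learning_rate)^(log2(n)) where learning_rate = rate/100
Doublings = log2(8) = 3
T_n = 144 * 0.95^3
T_n = 144 * 0.8574 = 123.5 hours

123.5 hours


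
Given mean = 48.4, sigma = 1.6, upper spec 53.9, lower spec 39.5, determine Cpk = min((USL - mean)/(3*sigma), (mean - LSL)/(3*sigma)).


Cpu = (53.9 - 48.4) / (3 * 1.6) = 1.15
Cpl = (48.4 - 39.5) / (3 * 1.6) = 1.85
Cpk = min(1.15, 1.85) = 1.15

1.15


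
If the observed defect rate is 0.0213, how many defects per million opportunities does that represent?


DPMO = defect_rate * 1000000 = 0.0213 * 1000000

21300


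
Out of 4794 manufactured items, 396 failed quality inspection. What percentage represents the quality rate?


Formula: Quality Rate = Good Pieces / Total Pieces * 100
Good pieces = 4794 - 396 = 4398
QR = 4398 / 4794 * 100 = 91.7%

91.7%


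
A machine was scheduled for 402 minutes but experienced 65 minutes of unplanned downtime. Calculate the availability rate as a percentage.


Formula: Availability = (Planned Time - Downtime) / Planned Time * 100
Uptime = 402 - 65 = 337 min
Availability = 337 / 402 * 100 = 83.8%

83.8%


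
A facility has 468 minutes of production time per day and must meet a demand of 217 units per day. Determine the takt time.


Formula: Takt Time = Available Production Time / Customer Demand
Takt = 468 min/day / 217 units/day
Takt = 2.16 min/unit

2.16 min/unit


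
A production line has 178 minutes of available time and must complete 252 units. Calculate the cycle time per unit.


Formula: CT = Available Time / Number of Units
CT = 178 min / 252 units
CT = 0.71 min/unit

0.71 min/unit


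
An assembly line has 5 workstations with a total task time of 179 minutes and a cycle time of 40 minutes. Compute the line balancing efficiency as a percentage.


Formula: Efficiency = Sum of Task Times / (N_stations * CT) * 100
Total station capacity = 5 stations * 40 min = 200 min
Efficiency = 179 / 200 * 100 = 89.5%

89.5%


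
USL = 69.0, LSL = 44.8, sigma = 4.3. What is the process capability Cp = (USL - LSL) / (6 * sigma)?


Cp = (69.0 - 44.8) / (6 * 4.3)

0.94


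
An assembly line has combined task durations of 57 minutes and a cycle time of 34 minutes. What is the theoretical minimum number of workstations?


Formula: N_min = ceil(Sum of Task Times / Cycle Time)
N_min = ceil(57 min / 34 min) = ceil(1.6765)
N_min = 2 stations

2


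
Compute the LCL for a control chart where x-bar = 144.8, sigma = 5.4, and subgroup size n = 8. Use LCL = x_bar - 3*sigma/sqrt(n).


LCL = 144.8 - 3 * 5.4 / sqrt(8)

139.07


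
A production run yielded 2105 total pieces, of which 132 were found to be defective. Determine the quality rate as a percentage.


Formula: Quality Rate = Good Pieces / Total Pieces * 100
Good pieces = 2105 - 132 = 1973
QR = 1973 / 2105 * 100 = 93.7%

93.7%


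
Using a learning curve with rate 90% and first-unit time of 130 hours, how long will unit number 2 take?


Formula: T_n = T_1 * (learning_rate)^(log2(n)) where learning_rate = rate/100
Doublings = log2(2) = 1
T_n = 130 * 0.9^1
T_n = 130 * 0.9 = 117.0 hours

117.0 hours


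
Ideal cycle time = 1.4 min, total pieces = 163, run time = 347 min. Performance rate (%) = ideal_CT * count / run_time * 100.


Formula: Performance = (Ideal CT * Total Count) / Run Time * 100
Ideal output time = 1.4 * 163 = 228.2 min
Performance = 228.2 / 347 * 100 = 65.8%

65.8%


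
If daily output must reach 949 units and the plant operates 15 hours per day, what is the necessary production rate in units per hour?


Formula: Production Rate = Daily Demand / Available Hours
Rate = 949 units/day / 15 hours/day
Rate = 63.3 units/hour

63.3 units/hour


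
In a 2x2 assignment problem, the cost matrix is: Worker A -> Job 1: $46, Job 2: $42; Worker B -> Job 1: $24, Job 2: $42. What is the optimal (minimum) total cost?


Option 1: A->1 + B->2 = $46 + $42 = $88
Option 2: A->2 + B->1 = $42 + $24 = $66
Min cost = min($88, $66) = $66

$66


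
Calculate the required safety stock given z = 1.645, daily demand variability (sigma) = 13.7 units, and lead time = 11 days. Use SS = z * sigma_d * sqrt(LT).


Formula: SS = z * sigma_d * sqrt(LT)
sqrt(LT) = sqrt(11) = 3.3166
SS = 1.645 * 13.7 * 3.3166
SS = 74.7 units

74.7 units


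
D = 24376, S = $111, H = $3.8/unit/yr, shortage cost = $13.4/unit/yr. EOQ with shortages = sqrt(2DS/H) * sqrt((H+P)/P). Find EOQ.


Formula: EOQ* = sqrt(2DS/H) * sqrt((H+P)/P)
Base EOQ = sqrt(2*24376*111/3.8) = 1193.34 units
Correction = sqrt((3.8+13.4)/13.4) = 1.13295
EOQ* = 1193.34 * 1.13295 = 1352.0 units

1352.0 units


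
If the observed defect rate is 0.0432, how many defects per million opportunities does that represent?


DPMO = defect_rate * 1000000 = 0.0432 * 1000000

43200


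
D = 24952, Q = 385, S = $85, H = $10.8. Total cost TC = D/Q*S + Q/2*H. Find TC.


TC = 24952/385 * 85 + 385/2 * 10.8

$7587.88


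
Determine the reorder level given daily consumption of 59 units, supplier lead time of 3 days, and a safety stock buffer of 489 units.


Formula: ROP = (Daily Demand * Lead Time) + Safety Stock
Demand during lead time = 59 * 3 = 177 units
ROP = 177 + 489 = 666 units

666 units


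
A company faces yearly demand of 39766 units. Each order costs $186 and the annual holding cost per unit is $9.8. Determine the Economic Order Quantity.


Formula: EOQ = sqrt(2 * D * S / H)
Numerator: 2 * 39766 * 186 = 14792952
2DS/H = 14792952 / 9.8 = 1509484.9
EOQ = sqrt(1509484.9) = 1228.6 units

1228.6 units


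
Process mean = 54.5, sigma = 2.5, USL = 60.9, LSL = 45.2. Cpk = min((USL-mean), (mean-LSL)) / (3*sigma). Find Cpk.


Cpu = (60.9 - 54.5) / (3 * 2.5) = 0.85
Cpl = (54.5 - 45.2) / (3 * 2.5) = 1.24
Cpk = min(0.85, 1.24) = 0.85

0.85


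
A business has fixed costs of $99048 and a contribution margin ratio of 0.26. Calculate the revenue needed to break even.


Formula: BER = Fixed Costs / Contribution Margin Ratio
BER = $99048 / 0.26
BER = $380953.85 (to the nearest cent)

$380953.85


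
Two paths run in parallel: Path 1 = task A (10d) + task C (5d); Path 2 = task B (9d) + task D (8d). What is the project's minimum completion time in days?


Path 1 = 10 + 5 = 15 days
Path 2 = 9 + 8 = 17 days
Duration = max(15, 17) = 17 days

17 days


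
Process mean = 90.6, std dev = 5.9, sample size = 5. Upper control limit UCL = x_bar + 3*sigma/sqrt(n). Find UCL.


UCL = 90.6 + 3 * 5.9 / sqrt(5)

98.52


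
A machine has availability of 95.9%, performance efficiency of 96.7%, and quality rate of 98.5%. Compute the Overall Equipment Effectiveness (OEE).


Formula: OEE = Availability * Performance * Quality / 10000
A * P = 95.9% * 96.7% / 100 = 92.74%
OEE = 92.74% * 98.5% / 100 = 91.3%

91.3%


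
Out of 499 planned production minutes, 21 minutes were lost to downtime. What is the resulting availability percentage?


Formula: Availability = (Planned Time - Downtime) / Planned Time * 100
Uptime = 499 - 21 = 478 min
Availability = 478 / 499 * 100 = 95.8%

95.8%


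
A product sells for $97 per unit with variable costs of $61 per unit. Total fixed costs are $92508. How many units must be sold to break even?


Formula: BEQ = Fixed Costs / (Price - Variable Cost)
Contribution margin = $97 - $61 = $36/unit
BEQ = ceil($92508 / $36/unit) = ceil(2569.67) = 2570 units

2570 units


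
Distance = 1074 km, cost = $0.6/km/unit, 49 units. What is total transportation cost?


TC = dist * cost * units = 1074 * 0.6 * 49 = $31575.60

$31575.60


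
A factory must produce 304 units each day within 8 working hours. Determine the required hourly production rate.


Formula: Production Rate = Daily Demand / Available Hours
Rate = 304 units/day / 8 hours/day
Rate = 38.0 units/hour

38.0 units/hour


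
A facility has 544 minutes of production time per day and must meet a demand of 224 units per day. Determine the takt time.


Formula: Takt Time = Available Production Time / Customer Demand
Takt = 544 min/day / 224 units/day
Takt = 2.43 min/unit

2.43 min/unit


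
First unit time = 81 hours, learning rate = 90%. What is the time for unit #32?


Formula: T_n = T_1 * (learning_rate)^(log2(n)) where learning_rate = rate/100
Doublings = log2(32) = 5
T_n = 81 * 0.9^5
T_n = 81 * 0.5905 = 47.8 hours

47.8 hours


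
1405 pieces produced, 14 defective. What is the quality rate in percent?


Formula: Quality Rate = Good Pieces / Total Pieces * 100
Good pieces = 1405 - 14 = 1391
QR = 1391 / 1405 * 100 = 99.0%

99.0%


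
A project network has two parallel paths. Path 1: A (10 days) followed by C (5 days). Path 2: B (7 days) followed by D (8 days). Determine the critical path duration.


Path 1 = 10 + 5 = 15 days
Path 2 = 7 + 8 = 15 days
Duration = max(15, 15) = 15 days

15 days


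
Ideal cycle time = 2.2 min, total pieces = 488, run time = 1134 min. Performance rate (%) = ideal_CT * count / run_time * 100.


Formula: Performance = (Ideal CT * Total Count) / Run Time * 100
Ideal output time = 2.2 * 488 = 1073.6 min
Performance = 1073.6 / 1134 * 100 = 94.7%

94.7%


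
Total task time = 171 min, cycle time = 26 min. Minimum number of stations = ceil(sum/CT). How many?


Formula: N_min = ceil(Sum of Task Times / Cycle Time)
N_min = ceil(171 min / 26 min) = ceil(6.5769)
N_min = 7 stations

7


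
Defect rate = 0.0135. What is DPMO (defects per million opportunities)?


DPMO = defect_rate * 1000000 = 0.0135 * 1000000

13500


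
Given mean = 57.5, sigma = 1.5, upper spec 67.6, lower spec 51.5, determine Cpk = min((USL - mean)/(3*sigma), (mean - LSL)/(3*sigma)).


Cpu = (67.6 - 57.5) / (3 * 1.5) = 2.24
Cpl = (57.5 - 51.5) / (3 * 1.5) = 1.33
Cpk = min(2.24, 1.33) = 1.33

1.33


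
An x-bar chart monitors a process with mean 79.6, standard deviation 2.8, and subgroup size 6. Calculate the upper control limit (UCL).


UCL = 79.6 + 3 * 2.8 / sqrt(6)

83.03


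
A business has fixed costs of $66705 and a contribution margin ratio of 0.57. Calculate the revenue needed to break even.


Formula: BER = Fixed Costs / Contribution Margin Ratio
BER = $66705 / 0.57
BER = $117026.32 (to the nearest cent)

$117026.32


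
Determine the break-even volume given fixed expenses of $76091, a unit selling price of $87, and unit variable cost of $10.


Formula: BEQ = Fixed Costs / (Price - Variable Cost)
Contribution margin = $87 - $10 = $77/unit
BEQ = ceil($76091 / $77/unit) = ceil(988.19) = 989 units

989 units


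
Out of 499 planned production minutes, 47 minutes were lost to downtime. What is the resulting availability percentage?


Formula: Availability = (Planned Time - Downtime) / Planned Time * 100
Uptime = 499 - 47 = 452 min
Availability = 452 / 499 * 100 = 90.6%

90.6%


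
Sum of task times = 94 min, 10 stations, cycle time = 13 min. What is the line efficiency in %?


Formula: Efficiency = Sum of Task Times / (N_stations * CT) * 100
Total station capacity = 10 stations * 13 min = 130 min
Efficiency = 94 / 130 * 100 = 72.3%

72.3%


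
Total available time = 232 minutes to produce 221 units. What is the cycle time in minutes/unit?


Formula: CT = Available Time / Number of Units
CT = 232 min / 221 units
CT = 1.05 min/unit

1.05 min/unit


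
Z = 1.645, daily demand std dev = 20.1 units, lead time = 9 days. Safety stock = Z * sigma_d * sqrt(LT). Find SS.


Formula: SS = z * sigma_d * sqrt(LT)
sqrt(LT) = sqrt(9) = 3.0
SS = 1.645 * 20.1 * 3.0
SS = 99.2 units

99.2 units


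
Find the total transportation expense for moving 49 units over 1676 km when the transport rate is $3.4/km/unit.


TC = dist * cost * units = 1676 * 3.4 * 49 = $279221.60

$279221.60


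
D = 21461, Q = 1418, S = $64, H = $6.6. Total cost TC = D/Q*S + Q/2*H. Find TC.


TC = 21461/1418 * 64 + 1418/2 * 6.6

$5648.02


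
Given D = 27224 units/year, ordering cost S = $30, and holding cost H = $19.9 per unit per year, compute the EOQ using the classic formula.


Formula: EOQ = sqrt(2 * D * S / H)
Numerator: 2 * 27224 * 30 = 1633440
2DS/H = 1633440 / 19.9 = 82082.4
EOQ = sqrt(82082.4) = 286.5 units

286.5 units


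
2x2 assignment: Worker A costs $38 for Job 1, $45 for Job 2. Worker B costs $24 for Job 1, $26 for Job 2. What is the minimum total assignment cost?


Option 1: A->1 + B->2 = $38 + $26 = $64
Option 2: A->2 + B->1 = $45 + $24 = $69
Min cost = min($64, $69) = $64

$64


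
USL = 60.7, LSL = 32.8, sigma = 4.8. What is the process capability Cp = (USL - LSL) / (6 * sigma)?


Cp = (60.7 - 32.8) / (6 * 4.8)

0.97


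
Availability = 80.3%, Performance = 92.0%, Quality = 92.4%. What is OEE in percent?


Formula: OEE = Availability * Performance * Quality / 10000
A * P = 80.3% * 92.0% / 100 = 73.88%
OEE = 73.88% * 92.4% / 100 = 68.3%

68.3%


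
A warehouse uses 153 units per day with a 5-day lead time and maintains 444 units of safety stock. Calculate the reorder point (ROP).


Formula: ROP = (Daily Demand * Lead Time) + Safety Stock
Demand during lead time = 153 * 5 = 765 units
ROP = 765 + 444 = 1209 units

1209 units


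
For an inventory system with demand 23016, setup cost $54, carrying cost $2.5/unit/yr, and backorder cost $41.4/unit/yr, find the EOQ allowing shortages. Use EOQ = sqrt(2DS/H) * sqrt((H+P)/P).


Formula: EOQ* = sqrt(2DS/H) * sqrt((H+P)/P)
Base EOQ = sqrt(2*23016*54/2.5) = 997.14 units
Correction = sqrt((2.5+41.4)/41.4) = 1.02975
EOQ* = 997.14 * 1.02975 = 1026.8 units

1026.8 units


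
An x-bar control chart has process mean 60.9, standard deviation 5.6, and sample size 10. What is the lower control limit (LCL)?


LCL = 60.9 - 3 * 5.6 / sqrt(10)

55.59


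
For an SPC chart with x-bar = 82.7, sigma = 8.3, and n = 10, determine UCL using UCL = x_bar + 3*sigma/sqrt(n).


UCL = 82.7 + 3 * 8.3 / sqrt(10)

90.57


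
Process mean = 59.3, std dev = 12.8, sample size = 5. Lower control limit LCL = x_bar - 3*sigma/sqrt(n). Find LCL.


LCL = 59.3 - 3 * 12.8 / sqrt(5)

42.13


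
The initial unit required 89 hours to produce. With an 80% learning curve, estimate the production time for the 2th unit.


Formula: T_n = T_1 * (learning_rate)^(log2(n)) where learning_rate = rate/100
Doublings = log2(2) = 1
T_n = 89 * 0.8^1
T_n = 89 * 0.8 = 71.2 hours

71.2 hours


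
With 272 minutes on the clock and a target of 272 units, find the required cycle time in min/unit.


Formula: CT = Available Time / Number of Units
CT = 272 min / 272 units
CT = 1.0 min/unit

1.0 min/unit


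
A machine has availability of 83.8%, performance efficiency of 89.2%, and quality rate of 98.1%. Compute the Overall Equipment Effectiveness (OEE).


Formula: OEE = Availability * Performance * Quality / 10000
A * P = 83.8% * 89.2% / 100 = 74.75%
OEE = 74.75% * 98.1% / 100 = 73.3%

73.3%


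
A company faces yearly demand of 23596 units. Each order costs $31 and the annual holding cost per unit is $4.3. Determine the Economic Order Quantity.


Formula: EOQ = sqrt(2 * D * S / H)
Numerator: 2 * 23596 * 31 = 1462952
2DS/H = 1462952 / 4.3 = 340221.4
EOQ = sqrt(340221.4) = 583.3 units

583.3 units


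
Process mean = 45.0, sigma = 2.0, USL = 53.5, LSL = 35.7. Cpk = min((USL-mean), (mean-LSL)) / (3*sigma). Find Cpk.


Cpu = (53.5 - 45.0) / (3 * 2.0) = 1.42
Cpl = (45.0 - 35.7) / (3 * 2.0) = 1.55
Cpk = min(1.42, 1.55) = 1.42

1.42


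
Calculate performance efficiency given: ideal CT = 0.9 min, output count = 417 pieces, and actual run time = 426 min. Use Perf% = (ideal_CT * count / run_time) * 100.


Formula: Performance = (Ideal CT * Total Count) / Run Time * 100
Ideal output time = 0.9 * 417 = 375.3 min
Performance = 375.3 / 426 * 100 = 88.1%

88.1%


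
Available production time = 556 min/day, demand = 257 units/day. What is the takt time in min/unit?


Formula: Takt Time = Available Production Time / Customer Demand
Takt = 556 min/day / 257 units/day
Takt = 2.16 min/unit

2.16 min/unit


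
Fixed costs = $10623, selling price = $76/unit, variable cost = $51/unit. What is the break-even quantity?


Formula: BEQ = Fixed Costs / (Price - Variable Cost)
Contribution margin = $76 - $51 = $25/unit
BEQ = ceil($10623 / $25/unit) = ceil(424.92) = 425 units

425 units


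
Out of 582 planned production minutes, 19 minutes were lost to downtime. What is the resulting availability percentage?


Formula: Availability = (Planned Time - Downtime) / Planned Time * 100
Uptime = 582 - 19 = 563 min
Availability = 563 / 582 * 100 = 96.7%

96.7%


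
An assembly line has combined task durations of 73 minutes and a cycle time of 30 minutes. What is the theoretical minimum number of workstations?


Formula: N_min = ceil(Sum of Task Times / Cycle Time)
N_min = ceil(73 min / 30 min) = ceil(2.4333)
N_min = 3 stations

3


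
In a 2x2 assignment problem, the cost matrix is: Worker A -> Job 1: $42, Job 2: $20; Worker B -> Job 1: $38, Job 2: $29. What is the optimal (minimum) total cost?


Option 1: A->1 + B->2 = $42 + $29 = $71
Option 2: A->2 + B->1 = $20 + $38 = $58
Min cost = min($71, $58) = $58

$58


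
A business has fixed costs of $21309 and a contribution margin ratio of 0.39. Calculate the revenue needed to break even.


Formula: BER = Fixed Costs / Contribution Margin Ratio
BER = $21309 / 0.39
BER = $54638.46 (to the nearest cent)

$54638.46


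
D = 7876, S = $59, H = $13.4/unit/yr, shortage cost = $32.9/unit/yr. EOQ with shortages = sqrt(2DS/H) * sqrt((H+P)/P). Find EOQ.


Formula: EOQ* = sqrt(2DS/H) * sqrt((H+P)/P)
Base EOQ = sqrt(2*7876*59/13.4) = 263.35 units
Correction = sqrt((13.4+32.9)/32.9) = 1.18629
EOQ* = 263.35 * 1.18629 = 312.4 units

312.4 units


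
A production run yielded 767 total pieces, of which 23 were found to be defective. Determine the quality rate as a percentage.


Formula: Quality Rate = Good Pieces / Total Pieces * 100
Good pieces = 767 - 23 = 744
QR = 744 / 767 * 100 = 97.0%

97.0%


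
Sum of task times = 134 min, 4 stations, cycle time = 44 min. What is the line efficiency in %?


Formula: Efficiency = Sum of Task Times / (N_stations * CT) * 100
Total station capacity = 4 stations * 44 min = 176 min
Efficiency = 134 / 176 * 100 = 76.1%

76.1%


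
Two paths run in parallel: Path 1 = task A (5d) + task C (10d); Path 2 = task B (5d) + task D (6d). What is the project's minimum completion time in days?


Path 1 = 5 + 10 = 15 days
Path 2 = 5 + 6 = 11 days
Duration = max(15, 11) = 15 days

15 days


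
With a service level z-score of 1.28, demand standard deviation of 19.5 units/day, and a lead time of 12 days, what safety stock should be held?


Formula: SS = z * sigma_d * sqrt(LT)
sqrt(LT) = sqrt(12) = 3.4641
SS = 1.28 * 19.5 * 3.4641
SS = 86.5 units

86.5 units


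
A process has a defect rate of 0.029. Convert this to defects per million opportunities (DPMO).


DPMO = defect_rate * 1000000 = 0.029 * 1000000

29000


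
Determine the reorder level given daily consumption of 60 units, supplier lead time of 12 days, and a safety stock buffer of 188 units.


Formula: ROP = (Daily Demand * Lead Time) + Safety Stock
Demand during lead time = 60 * 12 = 720 units
ROP = 720 + 188 = 908 units

908 units


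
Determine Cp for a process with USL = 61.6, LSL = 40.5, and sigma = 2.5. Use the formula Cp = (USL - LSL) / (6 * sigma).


Cp = (61.6 - 40.5) / (6 * 2.5)

1.41


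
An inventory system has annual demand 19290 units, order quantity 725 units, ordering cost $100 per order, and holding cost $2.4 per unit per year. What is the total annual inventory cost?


TC = 19290/725 * 100 + 725/2 * 2.4

$3530.69


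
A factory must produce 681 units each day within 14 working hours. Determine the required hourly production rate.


Formula: Production Rate = Daily Demand / Available Hours
Rate = 681 units/day / 14 hours/day
Rate = 48.6 units/hour

48.6 units/hour


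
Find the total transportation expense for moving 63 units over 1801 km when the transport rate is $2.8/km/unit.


TC = dist * cost * units = 1801 * 2.8 * 63 = $317696.40

$317696.40


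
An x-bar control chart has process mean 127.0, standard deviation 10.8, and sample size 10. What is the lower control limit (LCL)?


LCL = 127.0 - 3 * 10.8 / sqrt(10)

116.75


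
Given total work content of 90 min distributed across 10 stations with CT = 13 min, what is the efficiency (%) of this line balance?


Formula: Efficiency = Sum of Task Times / (N_stations * CT) * 100
Total station capacity = 10 stations * 13 min = 130 min
Efficiency = 90 / 130 * 100 = 69.2%

69.2%


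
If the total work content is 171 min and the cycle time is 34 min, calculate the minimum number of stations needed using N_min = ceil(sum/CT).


Formula: N_min = ceil(Sum of Task Times / Cycle Time)
N_min = ceil(171 min / 34 min) = ceil(5.0294)
N_min = 6 stations

6


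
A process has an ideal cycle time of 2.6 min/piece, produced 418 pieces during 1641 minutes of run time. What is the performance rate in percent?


Formula: Performance = (Ideal CT * Total Count) / Run Time * 100
Ideal output time = 2.6 * 418 = 1086.8 min
Performance = 1086.8 / 1641 * 100 = 66.2%

66.2%


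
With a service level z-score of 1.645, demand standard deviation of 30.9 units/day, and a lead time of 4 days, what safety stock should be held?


Formula: SS = z * sigma_d * sqrt(LT)
sqrt(LT) = sqrt(4) = 2.0
SS = 1.645 * 30.9 * 2.0
SS = 101.7 units

101.7 units


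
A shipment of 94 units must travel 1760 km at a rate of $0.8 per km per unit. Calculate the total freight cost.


TC = dist * cost * units = 1760 * 0.8 * 94 = $132352.00

$132352.00


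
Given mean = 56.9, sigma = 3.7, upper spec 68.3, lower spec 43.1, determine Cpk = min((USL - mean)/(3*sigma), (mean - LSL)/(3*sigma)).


Cpu = (68.3 - 56.9) / (3 * 3.7) = 1.03
Cpl = (56.9 - 43.1) / (3 * 3.7) = 1.24
Cpk = min(1.03, 1.24) = 1.03

1.03


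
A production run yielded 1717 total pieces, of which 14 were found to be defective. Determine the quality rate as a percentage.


Formula: Quality Rate = Good Pieces / Total Pieces * 100
Good pieces = 1717 - 14 = 1703
QR = 1703 / 1717 * 100 = 99.2%

99.2%


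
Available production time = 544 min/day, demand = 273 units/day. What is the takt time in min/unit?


Formula: Takt Time = Available Production Time / Customer Demand
Takt = 544 min/day / 273 units/day
Takt = 1.99 min/unit

1.99 min/unit


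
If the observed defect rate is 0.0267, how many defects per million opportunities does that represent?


DPMO = defect_rate * 1000000 = 0.0267 * 1000000

26700


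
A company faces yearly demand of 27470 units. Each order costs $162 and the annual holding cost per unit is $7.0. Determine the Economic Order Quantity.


Formula: EOQ = sqrt(2 * D * S / H)
Numerator: 2 * 27470 * 162 = 8900280
2DS/H = 8900280 / 7.0 = 1271468.6
EOQ = sqrt(1271468.6) = 1127.6 units

1127.6 units


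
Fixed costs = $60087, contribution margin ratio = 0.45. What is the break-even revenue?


Formula: BER = Fixed Costs / Contribution Margin Ratio
BER = $60087 / 0.45
BER = $133526.67 (to the nearest cent)

$133526.67


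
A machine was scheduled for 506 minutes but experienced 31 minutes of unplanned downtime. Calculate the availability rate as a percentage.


Formula: Availability = (Planned Time - Downtime) / Planned Time * 100
Uptime = 506 - 31 = 475 min
Availability = 475 / 506 * 100 = 93.9%

93.9%


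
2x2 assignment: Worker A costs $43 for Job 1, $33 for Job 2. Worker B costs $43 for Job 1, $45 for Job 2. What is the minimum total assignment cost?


Option 1: A->1 + B->2 = $43 + $45 = $88
Option 2: A->2 + B->1 = $33 + $43 = $76
Min cost = min($88, $76) = $76

$76
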